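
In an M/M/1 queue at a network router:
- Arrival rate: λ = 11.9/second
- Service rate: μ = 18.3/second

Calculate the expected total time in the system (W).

First, compute utilization: ρ = λ/μ = 11.9/18.3 = 0.6503
For M/M/1: W = 1/(μ-λ)
W = 1/(18.3-11.9) = 1/6.40
W = 0.1562 seconds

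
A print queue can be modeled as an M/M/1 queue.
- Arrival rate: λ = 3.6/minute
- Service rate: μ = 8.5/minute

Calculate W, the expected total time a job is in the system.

First, compute utilization: ρ = λ/μ = 3.6/8.5 = 0.4235
For M/M/1: W = 1/(μ-λ)
W = 1/(8.5-3.6) = 1/4.90
W = 0.2041 minutes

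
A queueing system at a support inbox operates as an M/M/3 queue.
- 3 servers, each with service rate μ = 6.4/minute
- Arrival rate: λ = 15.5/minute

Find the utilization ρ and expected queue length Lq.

Traffic intensity: ρ = λ/(cμ) = 15.5/(3×6.4) = 0.8073
Since ρ = 0.8073 < 1, system is stable.
Offered load a = λ/μ = cρ = 15.5/6.4 = 2.4219
P₀ = [ Σₙ₌₀^2 aⁿ/n! + a^3/(3!(1-ρ)) ]⁻¹
Σ = a^0/0! + a^1/1! + a^2/2! = 1.0000 + 2.4219 + 2.9327 = 6.3546
a^3/(3!(1-ρ)) = 14.20546/(6 × 0.1927083) = 12.2858
P₀ = 1/(6.3546 + 12.2858) = 0.05365
Lq = P₀·a^3·ρ / (3!(1-ρ)²) = 0.0536469 × 14.2055 × 0.807292 / (6 × 0.0371365) = 2.7611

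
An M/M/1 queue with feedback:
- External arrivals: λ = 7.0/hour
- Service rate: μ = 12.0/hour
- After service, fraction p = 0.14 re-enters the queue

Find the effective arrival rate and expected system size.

Effective arrival rate: λ_eff = λ/(1-p) = 7.0/(1-0.14) = 7.0/0.86 = 8.1395
ρ = λ_eff/μ = 8.1395/12.0 = 0.67829
L = ρ/(1-ρ) = 0.67829/(1-0.67829) = 2.1084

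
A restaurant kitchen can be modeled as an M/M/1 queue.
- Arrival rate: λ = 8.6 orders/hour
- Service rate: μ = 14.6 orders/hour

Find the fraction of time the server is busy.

Server utilization: ρ = λ/μ
ρ = 8.6/14.6 = 0.5890
The server is busy 58.90% of the time.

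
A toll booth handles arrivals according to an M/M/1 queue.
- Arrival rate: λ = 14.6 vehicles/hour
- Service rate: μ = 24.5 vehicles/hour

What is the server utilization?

Server utilization: ρ = λ/μ
ρ = 14.6/24.5 = 0.5959
The server is busy 59.59% of the time.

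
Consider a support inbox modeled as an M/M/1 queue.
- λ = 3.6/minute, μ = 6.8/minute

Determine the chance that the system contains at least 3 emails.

ρ = λ/μ = 3.6/6.8 = 0.5294
P(N ≥ n) = ρⁿ
P(N ≥ 3) = 0.5294^3
P(N ≥ 3) = 0.1484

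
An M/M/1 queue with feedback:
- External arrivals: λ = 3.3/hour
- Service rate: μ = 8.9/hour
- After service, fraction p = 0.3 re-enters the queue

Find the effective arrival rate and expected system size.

Effective arrival rate: λ_eff = λ/(1-p) = 3.3/(1-0.3) = 3.3/0.70 = 4.7143
ρ = λ_eff/μ = 4.7143/8.9 = 0.5297
L = ρ/(1-ρ) = 0.5297/(1-0.5297) = 1.1263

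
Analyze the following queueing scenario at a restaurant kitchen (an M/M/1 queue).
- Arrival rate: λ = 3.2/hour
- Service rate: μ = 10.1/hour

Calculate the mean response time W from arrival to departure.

First, compute utilization: ρ = λ/μ = 3.2/10.1 = 0.3168
For M/M/1: W = 1/(μ-λ)
W = 1/(10.1-3.2) = 1/6.90
W = 0.1449 hours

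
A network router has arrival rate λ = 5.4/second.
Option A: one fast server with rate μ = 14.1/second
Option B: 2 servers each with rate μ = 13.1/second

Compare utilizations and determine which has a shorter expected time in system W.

Option A: single server μ = 14.1 (M/M/1)
  ρ_A = 5.4/14.1 = 0.3830
  W_A = 1/(μ-λ) = 1/(14.1-5.4) = 1/8.70 = 0.1149

Option B: 2 servers μ = 13.1 (M/M/2)
  ρ_B = λ/(cμ) = 5.4/(2×13.1) = 0.2061
  Offered load a = λ/μ = cρ = 5.4/13.1 = 0.4122
  P₀ = [ Σₙ₌₀^1 aⁿ/n! + a^2/(2!(1-ρ)) ]⁻¹
  Σ = a^0/0! + a^1/1! = 1.0000 + 0.4122 = 1.4122
  a^2/(2!(1-ρ)) = 0.1699/(2 × 0.7939) = 0.1070
  P₀ = 1/(1.4122 + 0.1070) = 0.6582
  Lq = P₀·a^2·ρ / (2!(1-ρ)²) = 0.65823 × 0.16992 × 0.20611 / (2 × 0.63027) = 0.01829
  Wq_B = Lq/λ = 0.0182877/5.4 = 0.0033866
  W_B = Wq_B + 1/μ = 0.0033866 + 0.076336 = 0.07972

Since W_B = 0.07972 < W_A = 0.1149, Option B (multiple servers) has the shorter time in system.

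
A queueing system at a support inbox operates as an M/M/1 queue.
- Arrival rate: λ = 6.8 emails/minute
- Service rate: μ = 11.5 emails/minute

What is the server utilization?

Server utilization: ρ = λ/μ
ρ = 6.8/11.5 = 0.5913
The server is busy 59.13% of the time.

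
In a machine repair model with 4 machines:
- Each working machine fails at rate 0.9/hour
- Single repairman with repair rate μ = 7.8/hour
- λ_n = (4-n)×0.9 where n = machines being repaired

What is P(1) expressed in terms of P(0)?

P(1)/P(0) = ∏_{i=0}^{1-1} λ_i/μ_{i+1}
= (4-0)×0.9/7.8
= 0.4615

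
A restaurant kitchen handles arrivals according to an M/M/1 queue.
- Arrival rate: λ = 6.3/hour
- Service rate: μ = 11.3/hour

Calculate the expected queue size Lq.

ρ = λ/μ = 6.3/11.3 = 0.5575
For M/M/1: Lq = λ²/(μ(μ-λ))
Lq = 39.69/(11.3 × 5.00)
Lq = 0.7025 orders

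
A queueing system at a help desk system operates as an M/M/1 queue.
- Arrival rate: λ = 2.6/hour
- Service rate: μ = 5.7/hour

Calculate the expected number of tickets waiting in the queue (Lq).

ρ = λ/μ = 2.6/5.7 = 0.4561
For M/M/1: Lq = λ²/(μ(μ-λ))
Lq = 6.76/(5.7 × 3.10)
Lq = 0.3826 tickets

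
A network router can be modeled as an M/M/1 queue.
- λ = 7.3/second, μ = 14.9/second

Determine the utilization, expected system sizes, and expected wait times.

Step 1: ρ = λ/μ = 7.3/14.9 = 0.4899
Step 2: L = λ/(μ-λ) = 7.3/7.60 = 0.9605
Step 3: Lq = λ²/(μ(μ-λ)) = 53.29/(14.9×7.60) = 0.4706
Step 4: W = 1/(μ-λ) = 1/7.60 = 0.13158
Step 5: Wq = λ/(μ(μ-λ)) = 7.3/(14.9×7.60) = 0.06446
Step 6: P(0) = 1-ρ = 0.5101
Verify: L = λW = 7.3×0.13158 = 0.9605 ✔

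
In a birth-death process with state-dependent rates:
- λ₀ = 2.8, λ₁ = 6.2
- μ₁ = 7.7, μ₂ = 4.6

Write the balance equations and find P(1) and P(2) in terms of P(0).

Balance equations:
State 0: λ₀P₀ = μ₁P₁ → P₁ = (λ₀/μ₁)P₀ = (2.8/7.7)P₀ = 0.3636P₀
State 1: P₂ = (λ₀λ₁)/(μ₁μ₂)P₀ = (2.8×6.2)/(7.7×4.6)P₀ = 0.4901P₀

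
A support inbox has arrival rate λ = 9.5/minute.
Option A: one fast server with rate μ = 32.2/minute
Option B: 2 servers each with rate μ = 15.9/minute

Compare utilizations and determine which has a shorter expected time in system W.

Option A: single server μ = 32.2 (M/M/1)
  ρ_A = 9.5/32.2 = 0.2950
  W_A = 1/(μ-λ) = 1/(32.2-9.5) = 1/22.70 = 0.04405

Option B: 2 servers μ = 15.9 (M/M/2)
  ρ_B = λ/(cμ) = 9.5/(2×15.9) = 0.2987
  Offered load a = λ/μ = cρ = 9.5/15.9 = 0.5975
  P₀ = [ Σₙ₌₀^1 aⁿ/n! + a^2/(2!(1-ρ)) ]⁻¹
  Σ = a^0/0! + a^1/1! = 1.0000 + 0.5975 = 1.5975
  a^2/(2!(1-ρ)) = 0.3570/(2 × 0.7013) = 0.2545
  P₀ = 1/(1.5975 + 0.2545) = 0.5400
  Lq = P₀·a^2·ρ / (2!(1-ρ)²) = 0.53995 × 0.35699 × 0.29874 / (2 × 0.49176) = 0.05855
  Wq_B = Lq/λ = 0.0585489/9.5 = 0.0061630
  W_B = Wq_B + 1/μ = 0.0061630 + 0.062893 = 0.06906

Since W_A = 0.04405 < W_B = 0.06906, Option A (single fast server) has the shorter time in system.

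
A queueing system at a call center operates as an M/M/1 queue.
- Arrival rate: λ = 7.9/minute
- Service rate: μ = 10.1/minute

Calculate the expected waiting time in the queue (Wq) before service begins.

First, compute utilization: ρ = λ/μ = 7.9/10.1 = 0.7822
For M/M/1: Wq = λ/(μ(μ-λ))
Wq = 7.9/(10.1 × (10.1-7.9))
Wq = 7.9/(10.1 × 2.20)
Wq = 0.3555 minutes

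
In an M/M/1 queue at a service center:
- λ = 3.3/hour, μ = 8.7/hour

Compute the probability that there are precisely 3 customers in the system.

ρ = λ/μ = 3.3/8.7 = 0.3793
P(n) = (1-ρ)ρⁿ
P(3) = (1-0.3793) × 0.3793^3
P(3) = 0.6207 × 0.05457
P(3) = 0.03387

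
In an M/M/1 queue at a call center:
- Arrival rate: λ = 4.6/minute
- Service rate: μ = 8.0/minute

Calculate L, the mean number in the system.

ρ = λ/μ = 4.6/8.0 = 0.5750
For M/M/1: L = λ/(μ-λ)
L = 4.6/(8.0-4.6) = 4.6/3.40
L = 1.3529 calls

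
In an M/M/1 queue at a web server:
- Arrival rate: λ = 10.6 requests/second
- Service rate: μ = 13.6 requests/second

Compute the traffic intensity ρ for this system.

Server utilization: ρ = λ/μ
ρ = 10.6/13.6 = 0.7794
The server is busy 77.94% of the time.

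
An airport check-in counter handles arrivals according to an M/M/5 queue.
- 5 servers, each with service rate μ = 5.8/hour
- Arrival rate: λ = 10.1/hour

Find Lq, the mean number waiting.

Traffic intensity: ρ = λ/(cμ) = 10.1/(5×5.8) = 0.3483
Since ρ = 0.3483 < 1, system is stable.
Offered load a = λ/μ = cρ = 10.1/5.8 = 1.7414
P₀ = [ Σₙ₌₀^4 aⁿ/n! + a^5/(5!(1-ρ)) ]⁻¹
Σ = a^0/0! + a^1/1! + a^2/2! + a^3/3! + a^4/4! = 1.0000 + 1.7414 + 1.5162 + 0.8801 + 0.3831 = 5.5208
a^5/(5!(1-ρ)) = 16.0128/(120 × 0.651724) = 0.2047
P₀ = 1/(5.5208 + 0.2047) = 0.1747
Lq = P₀·a^5·ρ / (5!(1-ρ)²) = 0.17466 × 16.0128 × 0.34828 / (120 × 0.42474) = 0.01911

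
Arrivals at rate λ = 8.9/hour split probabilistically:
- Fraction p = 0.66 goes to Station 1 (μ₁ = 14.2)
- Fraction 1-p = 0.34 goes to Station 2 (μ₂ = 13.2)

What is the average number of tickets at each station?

Effective rates: λ₁ = 8.9×0.66 = 5.874, λ₂ = 8.9×0.34 = 3.026
Station 1: ρ₁ = 5.874/14.2 = 0.41366, L₁ = ρ₁/(1-ρ₁) = 0.41366/(1-0.41366) = 0.7055
Station 2: ρ₂ = 3.026/13.2 = 0.2292, L₂ = ρ₂/(1-ρ₂) = 0.2292/(1-0.2292) = 0.2974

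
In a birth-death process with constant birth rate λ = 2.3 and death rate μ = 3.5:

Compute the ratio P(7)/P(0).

For constant rates: P(n)/P(0) = (λ/μ)^n
P(7)/P(0) = (2.3/3.5)^7 = 0.65714^7 = 0.05292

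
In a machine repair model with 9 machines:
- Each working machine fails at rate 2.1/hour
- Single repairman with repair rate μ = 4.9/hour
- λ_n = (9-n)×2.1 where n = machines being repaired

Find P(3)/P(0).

P(3)/P(0) = ∏_{i=0}^{3-1} λ_i/μ_{i+1}
= (9-0)×2.1/4.9 × (9-1)×2.1/4.9 × (9-2)×2.1/4.9
= 39.6735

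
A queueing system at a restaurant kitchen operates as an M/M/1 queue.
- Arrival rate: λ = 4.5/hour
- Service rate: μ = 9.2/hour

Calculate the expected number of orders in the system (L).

ρ = λ/μ = 4.5/9.2 = 0.4891
For M/M/1: L = λ/(μ-λ)
L = 4.5/(9.2-4.5) = 4.5/4.70
L = 0.9574 orders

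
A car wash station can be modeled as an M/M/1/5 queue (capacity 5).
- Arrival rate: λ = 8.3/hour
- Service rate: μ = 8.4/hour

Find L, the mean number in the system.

ρ = λ/μ = 8.3/8.4 = 0.9881
P₀ = (1-ρ)/(1-ρ^(K+1)) = (1-0.9881)/(1-0.9881^6) = 0.01190/0.06931 = 0.1717
P_K = P₀×ρ^K = 0.1717 × 0.9881^5 = 0.1717 × 0.9419 = 0.1617
L = ρ[1 - (K+1)ρ^K + Kρ^(K+1)] / [(1-ρ)(1-ρ^(K+1))]
L = 0.9881 × (1 - 6×0.94189935 + 5×0.93069075) / ((1 - 0.9881) × (1 - 0.93069075)) = 2.4651 cars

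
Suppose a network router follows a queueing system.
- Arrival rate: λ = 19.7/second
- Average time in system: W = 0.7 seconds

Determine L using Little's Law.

Little's Law: L = λW
L = 19.7 × 0.7 = 13.7900 packets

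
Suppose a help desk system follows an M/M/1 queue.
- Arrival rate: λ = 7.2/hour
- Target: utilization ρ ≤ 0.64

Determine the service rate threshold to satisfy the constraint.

ρ = λ/μ, so μ = λ/ρ
μ ≥ 7.2/0.64 = 11.2500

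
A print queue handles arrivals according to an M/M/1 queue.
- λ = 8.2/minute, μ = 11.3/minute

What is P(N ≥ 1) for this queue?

ρ = λ/μ = 8.2/11.3 = 0.7257
P(N ≥ n) = ρⁿ
P(N ≥ 1) = 0.7257^1
P(N ≥ 1) = 0.7257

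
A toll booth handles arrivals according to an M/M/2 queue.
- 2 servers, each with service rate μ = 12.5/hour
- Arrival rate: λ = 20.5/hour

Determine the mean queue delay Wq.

Traffic intensity: ρ = λ/(cμ) = 20.5/(2×12.5) = 0.8200
Since ρ = 0.8200 < 1, system is stable.
Offered load a = λ/μ = cρ = 20.5/12.5 = 1.6400
P₀ = [ Σₙ₌₀^1 aⁿ/n! + a^2/(2!(1-ρ)) ]⁻¹
Σ = a^0/0! + a^1/1! = 1.0000 + 1.6400 = 2.6400
a^2/(2!(1-ρ)) = 2.6896/(2 × 0.1800) = 7.4711
P₀ = 1/(2.6400 + 7.4711) = 0.09890
Lq = P₀·a^2·ρ / (2!(1-ρ)²) = 0.09890 × 2.6896 × 0.8200 / (2 × 0.03240) = 3.3661
Wq = Lq/λ = 3.3661/20.5 = 0.1642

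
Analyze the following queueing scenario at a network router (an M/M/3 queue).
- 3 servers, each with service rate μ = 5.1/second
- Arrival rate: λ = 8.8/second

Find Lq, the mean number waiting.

Traffic intensity: ρ = λ/(cμ) = 8.8/(3×5.1) = 0.5752
Since ρ = 0.5752 < 1, system is stable.
Offered load a = λ/μ = cρ = 8.8/5.1 = 1.7255
P₀ = [ Σₙ₌₀^2 aⁿ/n! + a^3/(3!(1-ρ)) ]⁻¹
Σ = a^0/0! + a^1/1! + a^2/2! = 1.000000 + 1.725490 + 1.488658 = 4.2141
a^3/(3!(1-ρ)) = 5.1373/(6 × 0.42484) = 2.0154
P₀ = 1/(4.2141 + 2.0154) = 0.1605
Lq = P₀·a^3·ρ / (3!(1-ρ)²) = 0.16052 × 5.1373 × 0.57516 / (6 × 0.18049) = 0.4380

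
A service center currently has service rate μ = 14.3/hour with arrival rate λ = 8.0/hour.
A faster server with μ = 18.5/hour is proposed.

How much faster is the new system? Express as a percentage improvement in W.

System 1: ρ₁ = 8.0/14.3 = 0.5594, W₁ = 1/(14.3-8.0) = 0.15873
System 2: ρ₂ = 8.0/18.5 = 0.4324, W₂ = 1/(18.5-8.0) = 0.095238
Improvement: (W₁-W₂)/W₁ = (0.15873-0.095238)/0.15873 = 40.00%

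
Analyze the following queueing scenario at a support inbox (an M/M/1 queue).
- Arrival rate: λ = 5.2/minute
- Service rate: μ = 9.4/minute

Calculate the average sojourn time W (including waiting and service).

First, compute utilization: ρ = λ/μ = 5.2/9.4 = 0.5532
For M/M/1: W = 1/(μ-λ)
W = 1/(9.4-5.2) = 1/4.20
W = 0.2381 minutes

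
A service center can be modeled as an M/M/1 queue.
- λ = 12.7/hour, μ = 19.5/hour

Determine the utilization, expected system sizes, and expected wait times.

Step 1: ρ = λ/μ = 12.7/19.5 = 0.6513
Step 2: L = λ/(μ-λ) = 12.7/6.80 = 1.8676
Step 3: Lq = λ²/(μ(μ-λ)) = 161.29/(19.5×6.80) = 1.2164
Step 4: W = 1/(μ-λ) = 1/6.80 = 0.147059
Step 5: Wq = λ/(μ(μ-λ)) = 12.7/(19.5×6.80) = 0.09578
Step 6: P(0) = 1-ρ = 0.3487
Verify: L = λW = 12.7×0.147059 = 1.8676 ✔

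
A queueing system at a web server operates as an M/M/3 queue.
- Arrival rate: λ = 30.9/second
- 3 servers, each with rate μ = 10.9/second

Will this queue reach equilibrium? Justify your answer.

Stability requires ρ = λ/(cμ) < 1
ρ = 30.9/(3 × 10.9) = 30.9/32.70 = 0.9450
Since 0.9450 < 1, the system is STABLE.
The servers are busy 94.50% of the time.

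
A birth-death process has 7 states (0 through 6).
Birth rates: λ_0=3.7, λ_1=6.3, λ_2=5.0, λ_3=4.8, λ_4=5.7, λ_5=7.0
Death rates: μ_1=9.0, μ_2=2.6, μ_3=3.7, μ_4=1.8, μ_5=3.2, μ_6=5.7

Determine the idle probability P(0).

Ratios P(n)/P(0) = (λ₀···λₙ₋₁)/(μ₁···μₙ):
P(1)/P(0) = (3.7)/(9.0) = 0.4111
P(2)/P(0) = (3.7×6.3)/(9.0×2.6) = 0.9962
P(3)/P(0) = (3.7×6.3×5.0)/(9.0×2.6×3.7) = 1.3462
P(4)/P(0) = (3.7×6.3×5.0×4.8)/(9.0×2.6×3.7×1.8) = 3.5897
P(5)/P(0) = (3.7×6.3×5.0×4.8×5.7)/(9.0×2.6×3.7×1.8×3.2) = 6.3942
P(6)/P(0) = (3.7×6.3×5.0×4.8×5.7×7.0)/(9.0×2.6×3.7×1.8×3.2×5.7) = 7.8526

Normalization: ∑ P(n) = 1
P(0) × (1.0000 + 0.4111 + 0.9962 + 1.3462 + 3.5897 + 6.3942 + 7.8526) = 1
P(0) × 21.5900 = 1
P(0) = 1/21.5900 = 0.04632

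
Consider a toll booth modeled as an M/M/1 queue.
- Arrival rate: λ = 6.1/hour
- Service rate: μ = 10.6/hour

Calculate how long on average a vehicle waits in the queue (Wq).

First, compute utilization: ρ = λ/μ = 6.1/10.6 = 0.5755
For M/M/1: Wq = λ/(μ(μ-λ))
Wq = 6.1/(10.6 × (10.6-6.1))
Wq = 6.1/(10.6 × 4.50)
Wq = 0.1279 hours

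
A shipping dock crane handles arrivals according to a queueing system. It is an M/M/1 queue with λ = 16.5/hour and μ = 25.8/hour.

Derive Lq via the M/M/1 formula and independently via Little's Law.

Method 1 (direct): Lq = λ²/(μ(μ-λ)) = 272.25/(25.8 × 9.30) = 1.1347

Method 2 (Little's Law):
W = 1/(μ-λ) = 1/9.30 = 0.10753
Wq = W - 1/μ = 0.10753 - 0.038760 = 0.06877
Lq = λWq = 16.5 × 0.06877 = 1.1347 ✔ (matches Method 1)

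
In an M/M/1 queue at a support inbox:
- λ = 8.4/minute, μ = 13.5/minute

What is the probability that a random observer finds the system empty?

ρ = λ/μ = 8.4/13.5 = 0.6222
P(0) = 1 - ρ = 1 - 0.6222 = 0.3778
The server is idle 37.78% of the time.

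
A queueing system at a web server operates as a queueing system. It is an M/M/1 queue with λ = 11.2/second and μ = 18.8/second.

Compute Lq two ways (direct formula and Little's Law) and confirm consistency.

Method 1 (direct): Lq = λ²/(μ(μ-λ)) = 125.44/(18.8 × 7.60) = 0.8779

Method 2 (Little's Law):
W = 1/(μ-λ) = 1/7.60 = 0.131579
Wq = W - 1/μ = 0.131579 - 0.0531915 = 0.078387
Lq = λWq = 11.2 × 0.078387 = 0.8779 ✔ (matches Method 1)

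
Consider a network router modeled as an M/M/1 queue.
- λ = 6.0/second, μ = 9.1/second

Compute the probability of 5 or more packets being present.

ρ = λ/μ = 6.0/9.1 = 0.6593
P(N ≥ n) = ρⁿ
P(N ≥ 5) = 0.6593^5
P(N ≥ 5) = 0.1246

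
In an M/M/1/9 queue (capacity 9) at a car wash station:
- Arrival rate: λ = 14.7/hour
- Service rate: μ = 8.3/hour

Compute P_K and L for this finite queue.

ρ = λ/μ = 14.7/8.3 = 1.77108
P₀ = (1-ρ)/(1-ρ^(K+1)) = (1-1.77108)/(1-1.77108^10) = -0.7711/-302.6559 = 0.002548
P_K = P₀×ρ^K = 0.0025477 × 1.77108^9 = 0.0025477 × 171.4524 = 0.4368
Blocking probability P_9 = 0.4368 (43.68%)
L = ρ[1 - (K+1)ρ^K + Kρ^(K+1)] / [(1-ρ)(1-ρ^(K+1))]
L = 1.77108 × (1 - 10×171.4524 + 9×303.6559) / ((1 - 1.77108) × (1 - 303.6559)) = 7.7362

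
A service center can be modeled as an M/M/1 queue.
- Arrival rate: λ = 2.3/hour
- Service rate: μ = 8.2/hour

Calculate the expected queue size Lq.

ρ = λ/μ = 2.3/8.2 = 0.2805
For M/M/1: Lq = λ²/(μ(μ-λ))
Lq = 5.29/(8.2 × 5.90)
Lq = 0.1093 customers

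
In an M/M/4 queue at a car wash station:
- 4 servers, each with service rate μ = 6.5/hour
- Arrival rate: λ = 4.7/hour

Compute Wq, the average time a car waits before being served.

Traffic intensity: ρ = λ/(cμ) = 4.7/(4×6.5) = 0.1808
Since ρ = 0.1808 < 1, system is stable.
Offered load a = λ/μ = cρ = 4.7/6.5 = 0.7231
P₀ = [ Σₙ₌₀^3 aⁿ/n! + a^4/(4!(1-ρ)) ]⁻¹
Σ = a^0/0! + a^1/1! + a^2/2! + a^3/3! = 1.0000 + 0.7231 + 0.2614 + 0.06301 = 2.0475
a^4/(4!(1-ρ)) = 0.27336/(24 × 0.81923) = 0.01390
P₀ = 1/(2.0475 + 0.01390) = 0.4851
Lq = P₀·a^4·ρ / (4!(1-ρ)²) = 0.48511 × 0.27336 × 0.18077 / (24 × 0.67114) = 0.001488
Wq = Lq/λ = 0.001488/4.7 = 0.0003166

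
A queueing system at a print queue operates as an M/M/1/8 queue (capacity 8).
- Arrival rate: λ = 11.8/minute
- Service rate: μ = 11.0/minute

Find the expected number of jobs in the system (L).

ρ = λ/μ = 11.8/11.0 = 1.07273
P₀ = (1-ρ)/(1-ρ^(K+1)) = (1-1.07273)/(1-1.07273^9) = -0.07273/-0.8811 = 0.08254
P_K = P₀×ρ^K = 0.08254 × 1.07273^8 = 0.08254 × 1.7536 = 0.1447
L = ρ[1 - (K+1)ρ^K + Kρ^(K+1)] / [(1-ρ)(1-ρ^(K+1))]
L = 1.07273 × (1 - 9×1.753571 + 8×1.881108) / ((1 - 1.07273) × (1 - 1.881108)) = 4.4649 jobs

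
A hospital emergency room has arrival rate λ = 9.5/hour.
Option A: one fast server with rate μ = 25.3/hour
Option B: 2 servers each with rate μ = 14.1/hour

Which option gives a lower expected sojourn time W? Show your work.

Option A: single server μ = 25.3 (M/M/1)
  ρ_A = 9.5/25.3 = 0.3755
  W_A = 1/(μ-λ) = 1/(25.3-9.5) = 1/15.80 = 0.06329

Option B: 2 servers μ = 14.1 (M/M/2)
  ρ_B = λ/(cμ) = 9.5/(2×14.1) = 0.3369
  Offered load a = λ/μ = cρ = 9.5/14.1 = 0.6738
  P₀ = [ Σₙ₌₀^1 aⁿ/n! + a^2/(2!(1-ρ)) ]⁻¹
  Σ = a^0/0! + a^1/1! = 1.0000 + 0.6738 = 1.6738
  a^2/(2!(1-ρ)) = 0.4540/(2 × 0.6631) = 0.3423
  P₀ = 1/(1.6738 + 0.3423) = 0.4960
  Lq = P₀·a^2·ρ / (2!(1-ρ)²) = 0.49602 × 0.45395 × 0.33688 / (2 × 0.43973) = 0.08625
  Wq_B = Lq/λ = 0.08625/9.5 = 0.009079
  W_B = Wq_B + 1/μ = 0.009079 + 0.07092 = 0.08000

Since W_A = 0.06329 < W_B = 0.08000, Option A (single fast server) has the shorter time in system.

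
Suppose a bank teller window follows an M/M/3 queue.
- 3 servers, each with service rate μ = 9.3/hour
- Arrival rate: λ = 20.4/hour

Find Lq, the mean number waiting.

Traffic intensity: ρ = λ/(cμ) = 20.4/(3×9.3) = 0.7312
Since ρ = 0.7312 < 1, system is stable.
Offered load a = λ/μ = cρ = 20.4/9.3 = 2.1935
P₀ = [ Σₙ₌₀^2 aⁿ/n! + a^3/(3!(1-ρ)) ]⁻¹
Σ = a^0/0! + a^1/1! + a^2/2! = 1.00000 + 2.19355 + 2.40583 = 5.5994
a^3/(3!(1-ρ)) = 10.5546/(6 × 0.268817) = 6.5439
P₀ = 1/(5.5994 + 6.5439) = 0.08235
Lq = P₀·a^3·ρ / (3!(1-ρ)²) = 0.082350 × 10.5546 × 0.73118 / (6 × 0.072263) = 1.4658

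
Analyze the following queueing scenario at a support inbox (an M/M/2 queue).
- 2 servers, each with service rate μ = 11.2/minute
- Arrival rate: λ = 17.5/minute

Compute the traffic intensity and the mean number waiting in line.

Traffic intensity: ρ = λ/(cμ) = 17.5/(2×11.2) = 0.7812
Since ρ = 0.7812 < 1, system is stable.
Offered load a = λ/μ = cρ = 17.5/11.2 = 1.5625
P₀ = [ Σₙ₌₀^1 aⁿ/n! + a^2/(2!(1-ρ)) ]⁻¹
Σ = a^0/0! + a^1/1! = 1.0000 + 1.5625 = 2.5625
a^2/(2!(1-ρ)) = 2.44141/(2 × 0.218750) = 5.5804
P₀ = 1/(2.5625 + 5.5804) = 0.1228
Lq = P₀·a^2·ρ / (2!(1-ρ)²) = 0.122807 × 2.44141 × 0.781250 / (2 × 0.0478516) = 2.4475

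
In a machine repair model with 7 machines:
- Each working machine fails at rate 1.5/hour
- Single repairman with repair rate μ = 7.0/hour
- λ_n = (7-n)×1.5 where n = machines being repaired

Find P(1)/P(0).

P(1)/P(0) = ∏_{i=0}^{1-1} λ_i/μ_{i+1}
= (7-0)×1.5/7.0
= 1.5000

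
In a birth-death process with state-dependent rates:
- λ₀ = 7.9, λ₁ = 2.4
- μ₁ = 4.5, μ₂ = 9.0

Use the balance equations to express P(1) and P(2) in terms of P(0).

Balance equations:
State 0: λ₀P₀ = μ₁P₁ → P₁ = (λ₀/μ₁)P₀ = (7.9/4.5)P₀ = 1.7556P₀
State 1: P₂ = (λ₀λ₁)/(μ₁μ₂)P₀ = (7.9×2.4)/(4.5×9.0)P₀ = 0.4681P₀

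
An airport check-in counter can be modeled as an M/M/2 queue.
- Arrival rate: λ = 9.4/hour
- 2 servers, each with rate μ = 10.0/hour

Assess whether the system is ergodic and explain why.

Stability requires ρ = λ/(cμ) < 1
ρ = 9.4/(2 × 10.0) = 9.4/20.00 = 0.4700
Since 0.4700 < 1, the system is STABLE.
The servers are busy 47.00% of the time.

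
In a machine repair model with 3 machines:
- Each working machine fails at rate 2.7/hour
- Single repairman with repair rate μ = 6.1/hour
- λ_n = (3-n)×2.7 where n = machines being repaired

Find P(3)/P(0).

P(3)/P(0) = ∏_{i=0}^{3-1} λ_i/μ_{i+1}
= (3-0)×2.7/6.1 × (3-1)×2.7/6.1 × (3-2)×2.7/6.1
= 0.5203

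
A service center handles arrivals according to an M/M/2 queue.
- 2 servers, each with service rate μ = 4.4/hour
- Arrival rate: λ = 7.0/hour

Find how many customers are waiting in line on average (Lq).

Traffic intensity: ρ = λ/(cμ) = 7.0/(2×4.4) = 0.7955
Since ρ = 0.7955 < 1, system is stable.
Offered load a = λ/μ = cρ = 7.0/4.4 = 1.5909
P₀ = [ Σₙ₌₀^1 aⁿ/n! + a^2/(2!(1-ρ)) ]⁻¹
Σ = a^0/0! + a^1/1! = 1.0000 + 1.5909 = 2.5909
a^2/(2!(1-ρ)) = 2.53099/(2 × 0.204545) = 6.1869
P₀ = 1/(2.5909 + 6.1869) = 0.1139
Lq = P₀·a^2·ρ / (2!(1-ρ)²) = 0.113924 × 2.53099 × 0.795455 / (2 × 0.0418388) = 2.7410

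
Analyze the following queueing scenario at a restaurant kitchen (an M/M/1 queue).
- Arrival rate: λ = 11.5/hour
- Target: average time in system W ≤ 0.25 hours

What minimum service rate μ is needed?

For M/M/1: W = 1/(μ-λ)
Need W ≤ 0.25, so 1/(μ-λ) ≤ 0.25
μ - λ ≥ 1/0.25 = 4.0000
μ ≥ 11.5 + 4.0000 = 15.5000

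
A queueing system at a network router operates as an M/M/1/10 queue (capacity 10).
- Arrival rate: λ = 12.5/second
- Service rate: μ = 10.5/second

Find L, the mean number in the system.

ρ = λ/μ = 12.5/10.5 = 1.19048
P₀ = (1-ρ)/(1-ρ^(K+1)) = (1-1.19048)/(1-1.19048^11) = -0.19048/-5.8068 = 0.03280
P_K = P₀×ρ^K = 0.032803 × 1.19048^10 = 0.032803 × 5.7177 = 0.1876
L = ρ[1 - (K+1)ρ^K + Kρ^(K+1)] / [(1-ρ)(1-ρ^(K+1))]
L = 1.19048 × (1 - 11×5.7177 + 10×6.8068) / ((1 - 1.19048) × (1 - 6.8068)) = 6.6444 packets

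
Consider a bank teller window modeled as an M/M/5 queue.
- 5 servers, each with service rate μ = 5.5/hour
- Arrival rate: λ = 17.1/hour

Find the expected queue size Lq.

Traffic intensity: ρ = λ/(cμ) = 17.1/(5×5.5) = 0.6218
Since ρ = 0.6218 < 1, system is stable.
Offered load a = λ/μ = cρ = 17.1/5.5 = 3.1091
P₀ = [ Σₙ₌₀^4 aⁿ/n! + a^5/(5!(1-ρ)) ]⁻¹
Σ = a^0/0! + a^1/1! + a^2/2! + a^3/3! + a^4/4! = 1.0000 + 3.1091 + 4.8332 + 5.0090 + 3.8933 = 17.8446
a^5/(5!(1-ρ)) = 290.5140/(120 × 0.37818) = 6.4016
P₀ = 1/(17.8446 + 6.4016) = 0.04124
Lq = P₀·a^5·ρ / (5!(1-ρ)²) = 0.04124 × 290.5140 × 0.6218 / (120 × 0.1430) = 0.4341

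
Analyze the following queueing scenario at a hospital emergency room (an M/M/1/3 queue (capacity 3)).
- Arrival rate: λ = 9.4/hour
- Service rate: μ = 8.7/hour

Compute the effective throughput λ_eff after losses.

ρ = λ/μ = 9.4/8.7 = 1.0805
P₀ = (1-ρ)/(1-ρ^(K+1)) = (1-1.0805)/(1-1.0805^4) = -0.08050/-0.3630 = 0.2218
P_K = P₀×ρ^K = 0.221757 × 1.0805^3 = 0.221757 × 1.26146 = 0.2797
λ_eff = λ(1-P_K) = 9.4 × (1 - 0.27972) = 9.4 × 0.72028 = 6.7706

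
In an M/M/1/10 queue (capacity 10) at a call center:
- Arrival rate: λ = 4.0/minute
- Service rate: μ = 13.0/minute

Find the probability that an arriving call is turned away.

ρ = λ/μ = 4.0/13.0 = 0.307692
P₀ = (1-ρ)/(1-ρ^(K+1)) = (1-0.307692)/(1-0.307692^11) = 0.6923/1.0000 = 0.6923
P_K = P₀×ρ^K = 0.6923 × 0.307692^10 = 0.6923 × 0.000007606 = 0.000005266
Blocking probability = 0.0005266%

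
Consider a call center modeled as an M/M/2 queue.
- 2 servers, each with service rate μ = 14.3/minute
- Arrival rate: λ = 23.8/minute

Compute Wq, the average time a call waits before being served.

Traffic intensity: ρ = λ/(cμ) = 23.8/(2×14.3) = 0.8322
Since ρ = 0.8322 < 1, system is stable.
Offered load a = λ/μ = cρ = 23.8/14.3 = 1.6643
P₀ = [ Σₙ₌₀^1 aⁿ/n! + a^2/(2!(1-ρ)) ]⁻¹
Σ = a^0/0! + a^1/1! = 1.0000 + 1.6643 = 2.6643
a^2/(2!(1-ρ)) = 2.77001/(2 × 0.167832) = 8.2523
P₀ = 1/(2.6643 + 8.2523) = 0.09160
Lq = P₀·a^2·ρ / (2!(1-ρ)²) = 0.0916031 × 2.77001 × 0.832168 / (2 × 0.0281676) = 3.7482
Wq = Lq/λ = 3.7482/23.8 = 0.1575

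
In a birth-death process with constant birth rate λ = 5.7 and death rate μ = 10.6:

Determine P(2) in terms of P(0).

For constant rates: P(n)/P(0) = (λ/μ)^n
P(2)/P(0) = (5.7/10.6)^2 = 0.53774^2 = 0.2892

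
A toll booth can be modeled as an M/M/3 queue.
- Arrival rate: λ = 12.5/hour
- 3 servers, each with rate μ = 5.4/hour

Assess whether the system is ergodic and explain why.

Stability requires ρ = λ/(cμ) < 1
ρ = 12.5/(3 × 5.4) = 12.5/16.20 = 0.7716
Since 0.7716 < 1, the system is STABLE.
The servers are busy 77.16% of the time.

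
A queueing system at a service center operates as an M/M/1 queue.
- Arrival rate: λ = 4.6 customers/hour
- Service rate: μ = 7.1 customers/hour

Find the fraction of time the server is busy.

Server utilization: ρ = λ/μ
ρ = 4.6/7.1 = 0.6479
The server is busy 64.79% of the time.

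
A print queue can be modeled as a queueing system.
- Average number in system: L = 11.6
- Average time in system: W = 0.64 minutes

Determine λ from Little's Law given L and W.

Little's Law: L = λW, so λ = L/W
λ = 11.6/0.64 = 18.1250 jobs/minute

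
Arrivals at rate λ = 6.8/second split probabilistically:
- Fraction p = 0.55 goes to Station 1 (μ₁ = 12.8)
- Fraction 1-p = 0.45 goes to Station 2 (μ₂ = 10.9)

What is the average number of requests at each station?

Effective rates: λ₁ = 6.8×0.55 = 3.74, λ₂ = 6.8×0.45 = 3.06
Station 1: ρ₁ = 3.74/12.8 = 0.2922, L₁ = ρ₁/(1-ρ₁) = 0.2922/(1-0.2922) = 0.4128
Station 2: ρ₂ = 3.06/10.9 = 0.28073, L₂ = ρ₂/(1-ρ₂) = 0.28073/(1-0.28073) = 0.3903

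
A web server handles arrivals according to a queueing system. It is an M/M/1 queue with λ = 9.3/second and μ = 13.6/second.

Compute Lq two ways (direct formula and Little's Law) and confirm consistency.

Method 1 (direct): Lq = λ²/(μ(μ-λ)) = 86.49/(13.6 × 4.30) = 1.4790

Method 2 (Little's Law):
W = 1/(μ-λ) = 1/4.30 = 0.23256
Wq = W - 1/μ = 0.23256 - 0.073529 = 0.15903
Lq = λWq = 9.3 × 0.15903 = 1.4790 ✔ (matches Method 1)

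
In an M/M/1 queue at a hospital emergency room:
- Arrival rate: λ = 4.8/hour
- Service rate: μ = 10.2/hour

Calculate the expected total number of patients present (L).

ρ = λ/μ = 4.8/10.2 = 0.4706
For M/M/1: L = λ/(μ-λ)
L = 4.8/(10.2-4.8) = 4.8/5.40
L = 0.8889 patients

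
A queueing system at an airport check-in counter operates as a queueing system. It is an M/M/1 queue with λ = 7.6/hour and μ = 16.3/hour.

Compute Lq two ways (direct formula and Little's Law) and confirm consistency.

Method 1 (direct): Lq = λ²/(μ(μ-λ)) = 57.76/(16.3 × 8.70) = 0.4073

Method 2 (Little's Law):
W = 1/(μ-λ) = 1/8.70 = 0.11494
Wq = W - 1/μ = 0.11494 - 0.061350 = 0.05359
Lq = λWq = 7.6 × 0.05359 = 0.4073 ✔ (matches Method 1)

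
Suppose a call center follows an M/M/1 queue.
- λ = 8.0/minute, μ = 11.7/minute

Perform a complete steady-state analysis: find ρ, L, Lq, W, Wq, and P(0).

Step 1: ρ = λ/μ = 8.0/11.7 = 0.6838
Step 2: L = λ/(μ-λ) = 8.0/3.70 = 2.1622
Step 3: Lq = λ²/(μ(μ-λ)) = 64.00/(11.7×3.70) = 1.4784
Step 4: W = 1/(μ-λ) = 1/3.70 = 0.27027
Step 5: Wq = λ/(μ(μ-λ)) = 8.0/(11.7×3.70) = 0.1848
Step 6: P(0) = 1-ρ = 0.3162
Verify: L = λW = 8.0×0.27027 = 2.1622 ✔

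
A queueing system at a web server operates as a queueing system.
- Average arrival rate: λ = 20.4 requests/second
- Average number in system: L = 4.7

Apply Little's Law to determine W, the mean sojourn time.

Little's Law: L = λW, so W = L/λ
W = 4.7/20.4 = 0.2304 seconds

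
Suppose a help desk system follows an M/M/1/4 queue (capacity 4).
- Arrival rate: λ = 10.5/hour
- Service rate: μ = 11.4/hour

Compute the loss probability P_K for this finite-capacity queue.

ρ = λ/μ = 10.5/11.4 = 0.92105
P₀ = (1-ρ)/(1-ρ^(K+1)) = (1-0.92105)/(1-0.92105^5) = 0.07895/0.3371 = 0.2342
P_K = P₀×ρ^K = 0.23417 × 0.92105^4 = 0.23417 × 0.71967 = 0.1685
Blocking probability = 16.85%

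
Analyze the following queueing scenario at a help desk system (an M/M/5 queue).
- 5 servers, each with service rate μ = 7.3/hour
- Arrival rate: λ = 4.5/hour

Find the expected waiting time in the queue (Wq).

Traffic intensity: ρ = λ/(cμ) = 4.5/(5×7.3) = 0.1233
Since ρ = 0.1233 < 1, system is stable.
Offered load a = λ/μ = cρ = 4.5/7.3 = 0.6164
P₀ = [ Σₙ₌₀^4 aⁿ/n! + a^5/(5!(1-ρ)) ]⁻¹
Σ = a^0/0! + a^1/1! + a^2/2! + a^3/3! + a^4/4! = 1.0000 + 0.6164 + 0.1900 + 0.03904 + 0.006017 = 1.8515
a^5/(5!(1-ρ)) = 0.08901/(120 × 0.8767) = 0.0008461
P₀ = 1/(1.8515 + 0.0008461) = 0.5399
Lq = P₀·a^5·ρ / (5!(1-ρ)²) = 0.53986 × 0.089012 × 0.12329 / (120 × 0.76862) = 0.00006423
Wq = Lq/λ = 0.00006423/4.5 = 0.00001427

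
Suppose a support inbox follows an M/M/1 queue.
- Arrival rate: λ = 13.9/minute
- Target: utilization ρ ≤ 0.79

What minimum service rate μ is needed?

ρ = λ/μ, so μ = λ/ρ
μ ≥ 13.9/0.79 = 17.5949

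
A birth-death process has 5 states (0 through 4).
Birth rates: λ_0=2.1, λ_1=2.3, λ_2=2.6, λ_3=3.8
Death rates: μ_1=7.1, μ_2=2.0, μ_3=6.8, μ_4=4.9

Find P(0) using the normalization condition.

Ratios P(n)/P(0) = (λ₀···λₙ₋₁)/(μ₁···μₙ):
P(1)/P(0) = (2.1)/(7.1) = 0.29577
P(2)/P(0) = (2.1×2.3)/(7.1×2.0) = 0.34014
P(3)/P(0) = (2.1×2.3×2.6)/(7.1×2.0×6.8) = 0.13005
P(4)/P(0) = (2.1×2.3×2.6×3.8)/(7.1×2.0×6.8×4.9) = 0.10086

Normalization: ∑ P(n) = 1
P(0) × (1.0000 + 0.29577 + 0.34014 + 0.13005 + 0.10086) = 1
P(0) × 1.8668 = 1
P(0) = 1/1.8668 = 0.5357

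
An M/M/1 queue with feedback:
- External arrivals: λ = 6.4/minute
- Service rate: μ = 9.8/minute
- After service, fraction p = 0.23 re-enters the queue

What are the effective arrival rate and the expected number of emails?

Effective arrival rate: λ_eff = λ/(1-p) = 6.4/(1-0.23) = 6.4/0.77 = 8.3117
ρ = λ_eff/μ = 8.3117/9.8 = 0.84813
L = ρ/(1-ρ) = 0.84813/(1-0.84813) = 5.5846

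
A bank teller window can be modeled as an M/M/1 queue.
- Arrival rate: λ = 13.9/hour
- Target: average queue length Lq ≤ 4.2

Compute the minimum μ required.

For M/M/1: Lq = λ²/(μ(μ-λ))
Need Lq ≤ 4.2, i.e. μ(μ-λ) ≥ λ²/4.2
μ² - 13.9μ - 193.21/4.2 ≥ 0  →  μ² - 13.9μ - 46.00238 ≥ 0
Quadratic formula (positive root): μ = [λ + √(λ² + 4×46.00238)]/2
Discriminant: 193.21 + 4×46.00238 = 377.2195, √377.2195 = 19.42214
μ ≥ (13.9 + 19.42214)/2 = 16.6611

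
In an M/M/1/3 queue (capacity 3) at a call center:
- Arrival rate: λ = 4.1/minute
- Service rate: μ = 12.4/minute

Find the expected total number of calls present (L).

ρ = λ/μ = 4.1/12.4 = 0.330645
P₀ = (1-ρ)/(1-ρ^(K+1)) = (1-0.330645)/(1-0.330645^4) = 0.6694/0.9880 = 0.6775
P_K = P₀×ρ^K = 0.6775 × 0.330645^3 = 0.6775 × 0.03615 = 0.02449
L = ρ[1 - (K+1)ρ^K + Kρ^(K+1)] / [(1-ρ)(1-ρ^(K+1))]
L = 0.330645 × (1 - 4×0.03615 + 3×0.01195) / ((1 - 0.330645) × (1 - 0.01195)) = 0.4456 calls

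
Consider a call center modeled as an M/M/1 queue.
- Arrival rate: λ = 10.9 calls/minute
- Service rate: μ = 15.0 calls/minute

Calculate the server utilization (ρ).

Server utilization: ρ = λ/μ
ρ = 10.9/15.0 = 0.7267
The server is busy 72.67% of the time.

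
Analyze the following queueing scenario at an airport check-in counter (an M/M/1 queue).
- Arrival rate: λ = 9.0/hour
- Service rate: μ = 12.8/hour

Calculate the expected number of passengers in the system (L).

ρ = λ/μ = 9.0/12.8 = 0.7031
For M/M/1: L = λ/(μ-λ)
L = 9.0/(12.8-9.0) = 9.0/3.80
L = 2.3684 passengers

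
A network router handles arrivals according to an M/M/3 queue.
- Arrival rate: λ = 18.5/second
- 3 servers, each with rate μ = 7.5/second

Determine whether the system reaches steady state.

Stability requires ρ = λ/(cμ) < 1
ρ = 18.5/(3 × 7.5) = 18.5/22.50 = 0.8222
Since 0.8222 < 1, the system is STABLE.
The servers are busy 82.22% of the time.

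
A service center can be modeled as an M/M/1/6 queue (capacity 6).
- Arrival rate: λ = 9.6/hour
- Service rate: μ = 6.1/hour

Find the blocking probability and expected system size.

ρ = λ/μ = 9.6/6.1 = 1.5738
P₀ = (1-ρ)/(1-ρ^(K+1)) = (1-1.5738)/(1-1.5738^7) = -0.5738/-22.9137 = 0.02504
P_K = P₀×ρ^K = 0.02504 × 1.5738^6 = 0.02504 × 15.1949 = 0.3805
Blocking probability P_6 = 0.3805 (38.05%)
L = ρ[1 - (K+1)ρ^K + Kρ^(K+1)] / [(1-ρ)(1-ρ^(K+1))]
L = 1.5738 × (1 - 7×15.1949 + 6×23.9137) / ((1 - 1.5738) × (1 - 23.9137)) = 4.5627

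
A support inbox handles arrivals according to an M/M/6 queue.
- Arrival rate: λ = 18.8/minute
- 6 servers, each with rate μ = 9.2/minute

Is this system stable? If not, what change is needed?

Stability requires ρ = λ/(cμ) < 1
ρ = 18.8/(6 × 9.2) = 18.8/55.20 = 0.3406
Since 0.3406 < 1, the system is STABLE.
The servers are busy 34.06% of the time.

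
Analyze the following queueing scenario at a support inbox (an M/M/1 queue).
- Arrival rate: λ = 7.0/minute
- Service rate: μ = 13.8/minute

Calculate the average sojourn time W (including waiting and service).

First, compute utilization: ρ = λ/μ = 7.0/13.8 = 0.5072
For M/M/1: W = 1/(μ-λ)
W = 1/(13.8-7.0) = 1/6.80
W = 0.1471 minutes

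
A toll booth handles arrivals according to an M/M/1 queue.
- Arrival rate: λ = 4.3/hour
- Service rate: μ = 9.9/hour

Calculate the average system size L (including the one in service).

ρ = λ/μ = 4.3/9.9 = 0.4343
For M/M/1: L = λ/(μ-λ)
L = 4.3/(9.9-4.3) = 4.3/5.60
L = 0.7679 vehicles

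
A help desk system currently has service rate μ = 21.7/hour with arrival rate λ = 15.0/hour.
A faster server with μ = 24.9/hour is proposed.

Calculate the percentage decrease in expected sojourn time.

System 1: ρ₁ = 15.0/21.7 = 0.6912, W₁ = 1/(21.7-15.0) = 0.14925
System 2: ρ₂ = 15.0/24.9 = 0.6024, W₂ = 1/(24.9-15.0) = 0.10101
Improvement: (W₁-W₂)/W₁ = (0.14925-0.10101)/0.14925 = 32.32%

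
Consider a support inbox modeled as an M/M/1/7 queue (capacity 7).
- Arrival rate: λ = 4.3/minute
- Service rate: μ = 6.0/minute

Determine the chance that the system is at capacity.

ρ = λ/μ = 4.3/6.0 = 0.71667
P₀ = (1-ρ)/(1-ρ^(K+1)) = (1-0.71667)/(1-0.71667^8) = 0.2833/0.9304 = 0.3045
P_K = P₀×ρ^K = 0.3045 × 0.71667^7 = 0.3045 × 0.09710 = 0.02957
Blocking probability = 2.96%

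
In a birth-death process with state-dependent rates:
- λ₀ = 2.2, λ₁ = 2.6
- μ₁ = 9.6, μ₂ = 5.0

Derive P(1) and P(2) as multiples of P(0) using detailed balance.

Balance equations:
State 0: λ₀P₀ = μ₁P₁ → P₁ = (λ₀/μ₁)P₀ = (2.2/9.6)P₀ = 0.2292P₀
State 1: P₂ = (λ₀λ₁)/(μ₁μ₂)P₀ = (2.2×2.6)/(9.6×5.0)P₀ = 0.1192P₀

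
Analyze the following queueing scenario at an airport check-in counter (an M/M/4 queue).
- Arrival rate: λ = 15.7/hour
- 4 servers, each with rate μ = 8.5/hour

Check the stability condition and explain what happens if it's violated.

Stability requires ρ = λ/(cμ) < 1
ρ = 15.7/(4 × 8.5) = 15.7/34.00 = 0.4618
Since 0.4618 < 1, the system is STABLE.
The servers are busy 46.18% of the time.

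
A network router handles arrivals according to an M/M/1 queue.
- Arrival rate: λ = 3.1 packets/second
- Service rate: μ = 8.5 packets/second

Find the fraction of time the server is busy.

Server utilization: ρ = λ/μ
ρ = 3.1/8.5 = 0.3647
The server is busy 36.47% of the time.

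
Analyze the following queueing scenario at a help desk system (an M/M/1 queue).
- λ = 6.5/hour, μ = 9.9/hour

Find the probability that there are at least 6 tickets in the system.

ρ = λ/μ = 6.5/9.9 = 0.65657
P(N ≥ n) = ρⁿ
P(N ≥ 6) = 0.65657^6
P(N ≥ 6) = 0.08011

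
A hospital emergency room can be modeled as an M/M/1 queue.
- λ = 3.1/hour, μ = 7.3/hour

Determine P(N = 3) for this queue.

ρ = λ/μ = 3.1/7.3 = 0.42466
P(n) = (1-ρ)ρⁿ
P(3) = (1-0.42466) × 0.42466^3
P(3) = 0.5753 × 0.07658
P(3) = 0.04406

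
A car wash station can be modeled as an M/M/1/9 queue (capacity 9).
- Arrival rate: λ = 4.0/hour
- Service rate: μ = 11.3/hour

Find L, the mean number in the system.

ρ = λ/μ = 4.0/11.3 = 0.353982
P₀ = (1-ρ)/(1-ρ^(K+1)) = (1-0.353982)/(1-0.353982^10) = 0.6460/1.0000 = 0.6460
P_K = P₀×ρ^K = 0.64604 × 0.353982^9 = 0.64604 × 0.000087263 = 0.00005638
L = ρ[1 - (K+1)ρ^K + Kρ^(K+1)] / [(1-ρ)(1-ρ^(K+1))]
L = 0.353982 × (1 - 10×0.00008726 + 9×0.00003089) / ((1 - 0.353982) × (1 - 0.00003089)) = 0.5476 cars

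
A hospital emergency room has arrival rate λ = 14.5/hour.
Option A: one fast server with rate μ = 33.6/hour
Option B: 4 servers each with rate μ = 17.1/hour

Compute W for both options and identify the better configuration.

Option A: single server μ = 33.6 (M/M/1)
  ρ_A = 14.5/33.6 = 0.4315
  W_A = 1/(μ-λ) = 1/(33.6-14.5) = 1/19.10 = 0.05236

Option B: 4 servers μ = 17.1 (M/M/4)
  ρ_B = λ/(cμ) = 14.5/(4×17.1) = 0.2120
  Offered load a = λ/μ = cρ = 14.5/17.1 = 0.8480
  P₀ = [ Σₙ₌₀^3 aⁿ/n! + a^4/(4!(1-ρ)) ]⁻¹
  Σ = a^0/0! + a^1/1! + a^2/2! + a^3/3! = 1.0000 + 0.8480 + 0.3595 + 0.1016 = 2.3091
  a^4/(4!(1-ρ)) = 0.5170/(24 × 0.7880) = 0.02734
  P₀ = 1/(2.3091 + 0.02734) = 0.4280
  Lq = P₀·a^4·ρ / (4!(1-ρ)²) = 0.4280 × 0.5170 × 0.2120 / (24 × 0.6210) = 0.003148
  Wq_B = Lq/λ = 0.003148/14.5 = 0.0002171
  W_B = Wq_B + 1/μ = 0.0002171 + 0.05848 = 0.05870

Since W_A = 0.05236 < W_B = 0.05870, Option A (single fast server) has the shorter time in system.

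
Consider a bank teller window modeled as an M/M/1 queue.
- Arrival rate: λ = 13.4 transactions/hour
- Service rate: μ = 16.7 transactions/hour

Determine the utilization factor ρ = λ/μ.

Server utilization: ρ = λ/μ
ρ = 13.4/16.7 = 0.8024
The server is busy 80.24% of the time.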